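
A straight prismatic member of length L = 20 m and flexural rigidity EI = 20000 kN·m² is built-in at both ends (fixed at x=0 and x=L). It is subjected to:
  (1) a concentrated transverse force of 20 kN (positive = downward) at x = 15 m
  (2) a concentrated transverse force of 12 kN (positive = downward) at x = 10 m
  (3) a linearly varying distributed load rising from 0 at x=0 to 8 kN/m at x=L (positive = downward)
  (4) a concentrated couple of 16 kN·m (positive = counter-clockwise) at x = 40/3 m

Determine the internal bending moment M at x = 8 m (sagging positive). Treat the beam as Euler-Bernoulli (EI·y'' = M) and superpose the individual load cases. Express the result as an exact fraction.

M(8) = 1573/20 kN·m

Load 1 — point force P=20 kN at a=15 m (b=L-a=5):
  M_1 = Pb²(3a+b)x/L³ - Pab²/L²  [x≤a] = 20·5²·(3·15+5)·8/20³ - 20·15·5²/20² = 25/4 kN·m
Load 2 — point force P=12 kN at a=10 m (b=L-a=10):
  M_2 = Pb²(3a+b)x/L³ - Pab²/L²  [x≤a] = 12·10²·(3·10+10)·8/20³ - 12·10·10²/20² = 18 kN·m
Load 3 — triangular load w₀=8 kN/m (0→w₀ over full span):
  M_3 = 3w₀Lx/20 - w₀L²/30 - w₀x³/(6L) = 3·8·20·8/20 - 8·20²/30 - 8·8³/(6·20) = 256/5 kN·m
Load 4 — applied couple M₀=16 kN·m at a=40/3 m (b=L-a=20/3):
  M_4 = R_Ax - M_A  [x≤a] with R_A=16/15, M_A=16/3 = (16/15)·8 - (16/3) = 16/5 kN·m
Superposition: M = Σ M_i = 1573/20 kN·m ≈ 78.650000 kN·m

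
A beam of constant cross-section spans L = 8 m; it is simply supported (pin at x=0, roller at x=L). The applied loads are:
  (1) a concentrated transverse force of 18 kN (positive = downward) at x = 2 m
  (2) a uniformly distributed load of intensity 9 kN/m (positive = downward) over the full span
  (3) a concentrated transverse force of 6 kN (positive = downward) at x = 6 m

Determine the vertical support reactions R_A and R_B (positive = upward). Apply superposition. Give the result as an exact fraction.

Load 1 — point force P=18 kN at a=2 m (b=L-a=6):
  R_A = Pb/L = 18·6/8 = 27/2 kN
  R_B = Pa/L = 18·2/8 = 9/2 kN
Load 2 — uniform load w=9 kN/m over full span:
  R_A = wL/2 = 9·8/2 = 36 kN
  R_B = wL/2 = 9·8/2 = 36 kN
Load 3 — point force P=6 kN at a=6 m (b=L-a=2):
  R_A = Pb/L = 6·2/8 = 3/2 kN
  R_B = Pa/L = 6·6/8 = 9/2 kN
Superposition: R_A = 51 kN, R_B = 45 kN

R_A = 51 kN, R_B = 45 kN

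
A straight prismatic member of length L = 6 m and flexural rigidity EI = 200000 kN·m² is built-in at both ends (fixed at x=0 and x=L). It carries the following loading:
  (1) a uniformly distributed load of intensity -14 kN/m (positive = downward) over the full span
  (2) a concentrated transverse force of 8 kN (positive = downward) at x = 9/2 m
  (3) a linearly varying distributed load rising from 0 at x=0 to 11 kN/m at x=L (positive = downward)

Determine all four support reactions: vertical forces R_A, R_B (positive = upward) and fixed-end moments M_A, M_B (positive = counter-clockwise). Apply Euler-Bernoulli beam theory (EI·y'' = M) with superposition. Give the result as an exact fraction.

Load 1 — uniform load w=-14 kN/m over full span:
  R_A = wL/2 = (-14)·6/2 = -42 kN
  M_A = wL²/12 = (-14)·6²/12 = -42 kN·m
  R_B = wL/2 = (-14)·6/2 = -42 kN
  M_B = -wL²/12 = -(-14)·6²/12 = 42 kN·m
Load 2 — point force P=8 kN at a=9/2 m (b=L-a=3/2):
  R_A = Pb²(3a+b)/L³ = 8·(3/2)²·(3·(9/2)+(3/2))/6³ = 5/4 kN
  M_A = Pab²/L² = 8·(9/2)·(3/2)²/6² = 9/4 kN·m
  R_B = Pa²(a+3b)/L³ = 8·(9/2)²·((9/2)+3·(3/2))/6³ = 27/4 kN
  M_B = -Pa²b/L² = -8·(9/2)²·(3/2)/6² = -27/4 kN·m
Load 3 — triangular load w₀=11 kN/m (0→w₀ over full span):
  R_A = 3w₀L/20 = 3·11·6/20 = 99/10 kN
  M_A = w₀L²/30 = 11·6²/30 = 66/5 kN·m
  R_B = 7w₀L/20 = 7·11·6/20 = 231/10 kN
  M_B = -w₀L²/20 = -11·6²/20 = -99/5 kN·m
Superposition: R_A = -617/20 kN, M_A = -531/20 kN·m, R_B = -243/20 kN, M_B = 309/20 kN·m

R_A = -617/20 kN, M_A = -531/20 kN·m, R_B = -243/20 kN, M_B = 309/20 kN·m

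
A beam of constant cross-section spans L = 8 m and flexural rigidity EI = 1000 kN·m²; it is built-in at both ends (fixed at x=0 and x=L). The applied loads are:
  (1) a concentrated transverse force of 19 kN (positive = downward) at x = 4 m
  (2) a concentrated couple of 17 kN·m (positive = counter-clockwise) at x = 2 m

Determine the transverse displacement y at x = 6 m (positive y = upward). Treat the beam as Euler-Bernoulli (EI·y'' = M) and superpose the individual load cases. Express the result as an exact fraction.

y(6) = -859/48000 m

Load 1 — point force P=19 kN at a=4 m (b=L-a=4):
  y_1 = -Pa²(L-x)²(3bL-(3b+a)(L-x))/(6L³EI)  [x>a] = -19·4²·(8-6)²·(3·4·8-(3·4+4)·(8-6))/(6·8³·1000) = -19/750 m
Load 2 — applied couple M₀=17 kN·m at a=2 m (b=L-a=6):
  y_2 = (R_Ax³/6 - M_Ax²/2 - M₀(x-a)²/2)/EI  [x>a] with R_A=153/64, M_A=-51/16 = ((153/64)·6³/6 - (-51/16)·6²/2 - 17·(6-2)²/2)/1000 = 119/16000 m
Superposition: y = Σ y_i = -859/48000 m ≈ -0.017896 m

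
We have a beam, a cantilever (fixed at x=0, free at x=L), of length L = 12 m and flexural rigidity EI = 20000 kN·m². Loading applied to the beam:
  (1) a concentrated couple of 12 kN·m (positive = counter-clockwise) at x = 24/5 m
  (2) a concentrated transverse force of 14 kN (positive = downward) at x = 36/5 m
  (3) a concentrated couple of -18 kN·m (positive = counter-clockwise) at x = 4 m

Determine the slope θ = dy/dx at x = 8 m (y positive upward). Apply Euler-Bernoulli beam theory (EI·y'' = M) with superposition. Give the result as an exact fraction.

θ(8) = -1179/62500 rad

Load 1 — applied couple M₀=12 kN·m at a=24/5 m (b=L-a=36/5):
  θ_1 = M₀a/EI  [x>a] = 12·(24/5)/20000 = 9/3125 rad
Load 2 — point force P=14 kN at a=36/5 m (b=L-a=24/5):
  θ_2 = -Pa²/(2EI)  [x>a] = -14·(36/5)²/(2·20000) = -567/31250 rad
Load 3 — applied couple M₀=-18 kN·m at a=4 m (b=L-a=8):
  θ_3 = M₀a/EI  [x>a] = (-18)·4/20000 = -9/2500 rad
Superposition: θ = Σ θ_i = -1179/62500 rad ≈ -0.018864 rad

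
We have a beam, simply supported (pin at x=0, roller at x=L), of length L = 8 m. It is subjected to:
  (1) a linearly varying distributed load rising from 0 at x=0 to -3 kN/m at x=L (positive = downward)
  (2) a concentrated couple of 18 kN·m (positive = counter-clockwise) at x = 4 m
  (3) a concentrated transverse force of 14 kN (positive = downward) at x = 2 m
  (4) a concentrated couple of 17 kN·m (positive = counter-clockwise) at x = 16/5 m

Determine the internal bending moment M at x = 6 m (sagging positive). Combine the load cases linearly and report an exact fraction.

M(6) = -49/4 kN·m

Load 1 — triangular load w₀=-3 kN/m (0→w₀ over full span):
  M_1 = w₀Lx/6 - w₀x³/(6L) = (-3)·8·6/6 - (-3)·6³/(6·8) = -21/2 kN·m
Load 2 — applied couple M₀=18 kN·m at a=4 m (b=L-a=4):
  M_2 = M₀x/L - M₀  [x>a] = 18·6/8 - 18 = -9/2 kN·m
Load 3 — point force P=14 kN at a=2 m (b=L-a=6):
  M_3 = Pa(L-x)/L  [x>a] = 14·2·(8-6)/8 = 7 kN·m
Load 4 — applied couple M₀=17 kN·m at a=16/5 m (b=L-a=24/5):
  M_4 = M₀x/L - M₀  [x>a] = 17·6/8 - 17 = -17/4 kN·m
Superposition: M = Σ M_i = -49/4 kN·m ≈ -12.250000 kN·m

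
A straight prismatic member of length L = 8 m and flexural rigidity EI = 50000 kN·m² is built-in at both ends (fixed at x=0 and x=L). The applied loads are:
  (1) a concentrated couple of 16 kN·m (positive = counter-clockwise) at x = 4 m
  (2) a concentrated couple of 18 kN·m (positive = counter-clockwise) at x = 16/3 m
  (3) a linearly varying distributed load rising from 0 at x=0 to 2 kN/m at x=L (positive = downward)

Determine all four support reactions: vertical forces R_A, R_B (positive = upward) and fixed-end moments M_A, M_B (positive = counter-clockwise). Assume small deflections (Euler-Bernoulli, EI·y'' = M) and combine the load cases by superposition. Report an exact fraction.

Load 1 — applied couple M₀=16 kN·m at a=4 m (b=L-a=4):
  R_A = 6M₀ab/L³ = 6·16·4·4/8³ = 3 kN
  M_A = M₀b(2a-b)/L² = 16·4·(2·4-4)/8² = 4 kN·m
  R_B = -6M₀ab/L³ = -6·16·4·4/8³ = -3 kN
  M_B = M₀a(2b-a)/L² = 16·4·(2·4-4)/8² = 4 kN·m
Load 2 — applied couple M₀=18 kN·m at a=16/3 m (b=L-a=8/3):
  R_A = 6M₀ab/L³ = 6·18·(16/3)·(8/3)/8³ = 3 kN
  M_A = M₀b(2a-b)/L² = 18·(8/3)·(2·(16/3)-(8/3))/8² = 6 kN·m
  R_B = -6M₀ab/L³ = -6·18·(16/3)·(8/3)/8³ = -3 kN
  M_B = M₀a(2b-a)/L² = 18·(16/3)·(2·(8/3)-(16/3))/8² = 0 kN·m
Load 3 — triangular load w₀=2 kN/m (0→w₀ over full span):
  R_A = 3w₀L/20 = 3·2·8/20 = 12/5 kN
  M_A = w₀L²/30 = 2·8²/30 = 64/15 kN·m
  R_B = 7w₀L/20 = 7·2·8/20 = 28/5 kN
  M_B = -w₀L²/20 = -2·8²/20 = -32/5 kN·m
Superposition: R_A = 42/5 kN, M_A = 214/15 kN·m, R_B = -2/5 kN, M_B = -12/5 kN·m

R_A = 42/5 kN, M_A = 214/15 kN·m, R_B = -2/5 kN, M_B = -12/5 kN·m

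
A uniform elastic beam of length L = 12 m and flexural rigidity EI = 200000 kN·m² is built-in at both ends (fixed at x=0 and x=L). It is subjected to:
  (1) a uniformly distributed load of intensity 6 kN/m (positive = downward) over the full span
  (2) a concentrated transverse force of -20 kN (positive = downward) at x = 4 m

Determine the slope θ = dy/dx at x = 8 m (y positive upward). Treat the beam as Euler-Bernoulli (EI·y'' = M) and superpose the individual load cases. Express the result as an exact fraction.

Load 1 — uniform load w=6 kN/m over full span:
  θ_1 = -wx(L-x)(L-2x)/(12EI) = -6·8·(12-8)·(12-2·8)/(12·200000) = 1/3125 rad
Load 2 — point force P=-20 kN at a=4 m (b=L-a=8):
  θ_2 = Pa²(L-x)(2bL-(3b+a)(L-x))/(2L³EI)  [x>a] = (-20)·4²·(12-8)·(2·8·12-(3·8+4)·(12-8))/(2·12³·200000) = -1/6750 rad
Superposition: θ = Σ θ_i = 29/168750 rad ≈ 0.000172 rad

θ(8) = 29/168750 rad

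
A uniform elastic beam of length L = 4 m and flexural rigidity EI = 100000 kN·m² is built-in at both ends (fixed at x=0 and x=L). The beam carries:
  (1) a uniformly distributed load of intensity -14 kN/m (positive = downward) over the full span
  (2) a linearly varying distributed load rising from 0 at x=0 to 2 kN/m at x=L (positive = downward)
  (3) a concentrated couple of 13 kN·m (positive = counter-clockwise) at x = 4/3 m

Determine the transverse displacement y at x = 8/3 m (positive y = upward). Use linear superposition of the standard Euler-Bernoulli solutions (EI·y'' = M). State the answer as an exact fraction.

y(8/3) = 4079/45562500 m

Load 1 — uniform load w=-14 kN/m over full span:
  y_1 = -wx²(L-x)²/(24EI) = -(-14)·(8/3)²·(4-(8/3))²/(24·100000) = 56/759375 m
Load 2 — triangular load w₀=2 kN/m (0→w₀ over full span):
  y_2 = -w₀x²(L-x)²(x+2L)/(120LEI) = -2·(8/3)²·(4-(8/3))²·((8/3)+2·4)/(120·4·100000) = -64/11390625 m
Load 3 — applied couple M₀=13 kN·m at a=4/3 m (b=L-a=8/3):
  y_3 = (R_Ax³/6 - M_Ax²/2 - M₀(x-a)²/2)/EI  [x>a] with R_A=13/3, M_A=0 = ((13/3)·(8/3)³/6 - 0·(8/3)²/2 - 13·((8/3)-(4/3))²/2)/100000 = 13/607500 m
Superposition: y = Σ y_i = 4079/45562500 m ≈ 0.000090 m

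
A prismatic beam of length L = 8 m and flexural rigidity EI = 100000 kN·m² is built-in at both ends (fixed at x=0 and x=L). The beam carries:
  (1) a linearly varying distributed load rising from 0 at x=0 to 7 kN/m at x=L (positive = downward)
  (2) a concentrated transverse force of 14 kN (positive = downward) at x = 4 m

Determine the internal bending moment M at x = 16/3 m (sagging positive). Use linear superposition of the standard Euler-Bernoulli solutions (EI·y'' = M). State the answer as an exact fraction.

Load 1 — triangular load w₀=7 kN/m (0→w₀ over full span):
  M_1 = 3w₀Lx/20 - w₀L²/30 - w₀x³/(6L) = 3·7·8·(16/3)/20 - 7·8²/30 - 7·(16/3)³/(6·8) = 3136/405 kN·m
Load 2 — point force P=14 kN at a=4 m (b=L-a=4):
  M_2 = Pa²(a+3b)(L-x)/L³ - Pa²b/L²  [x>a] = 14·4²·(4+3·4)·(8-(16/3))/8³ - 14·4²·4/8² = 14/3 kN·m
Superposition: M = Σ M_i = 5026/405 kN·m ≈ 12.409877 kN·m

M(16/3) = 5026/405 kN·m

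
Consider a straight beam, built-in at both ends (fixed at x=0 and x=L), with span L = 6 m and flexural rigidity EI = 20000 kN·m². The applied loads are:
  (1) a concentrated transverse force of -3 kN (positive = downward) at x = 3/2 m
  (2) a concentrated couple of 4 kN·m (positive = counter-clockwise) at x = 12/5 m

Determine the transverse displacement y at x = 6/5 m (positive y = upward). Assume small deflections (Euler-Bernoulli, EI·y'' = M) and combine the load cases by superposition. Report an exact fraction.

y(6/5) = 51219/1000000000 m

Load 1 — point force P=-3 kN at a=3/2 m (b=L-a=9/2):
  y_1 = -Pb²x²(3aL-(3a+b)x)/(6L³EI)  [x≤a] = -(-3)·(9/2)²·(6/5)²·(3·(3/2)·6-(3·(3/2)+(9/2))·(6/5))/(6·6³·20000) = 2187/40000000 m
Load 2 — applied couple M₀=4 kN·m at a=12/5 m (b=L-a=18/5):
  y_2 = (R_Ax³/6 - M_Ax²/2)/EI  [x≤a] with R_A=24/25, M_A=12/25 = ((24/25)·(6/5)³/6 - (12/25)·(6/5)²/2)/20000 = -27/7812500 m
Superposition: y = Σ y_i = 51219/1000000000 m ≈ 0.000051 m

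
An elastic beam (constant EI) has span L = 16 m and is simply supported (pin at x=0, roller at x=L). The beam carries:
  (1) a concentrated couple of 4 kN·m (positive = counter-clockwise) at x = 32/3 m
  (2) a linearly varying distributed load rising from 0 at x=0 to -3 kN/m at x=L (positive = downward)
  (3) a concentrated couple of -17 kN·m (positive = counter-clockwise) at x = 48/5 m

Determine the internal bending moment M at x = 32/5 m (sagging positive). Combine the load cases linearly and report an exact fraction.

Load 1 — applied couple M₀=4 kN·m at a=32/3 m (b=L-a=16/3):
  M_1 = M₀x/L  [x≤a] = 4·(32/5)/16 = 8/5 kN·m
Load 2 — triangular load w₀=-3 kN/m (0→w₀ over full span):
  M_2 = w₀Lx/6 - w₀x³/(6L) = (-3)·16·(32/5)/6 - (-3)·(32/5)³/(6·16) = -5376/125 kN·m
Load 3 — applied couple M₀=-17 kN·m at a=48/5 m (b=L-a=32/5):
  M_3 = M₀x/L  [x≤a] = (-17)·(32/5)/16 = -34/5 kN·m
Superposition: M = Σ M_i = -6026/125 kN·m ≈ -48.208000 kN·m

M(32/5) = -6026/125 kN·m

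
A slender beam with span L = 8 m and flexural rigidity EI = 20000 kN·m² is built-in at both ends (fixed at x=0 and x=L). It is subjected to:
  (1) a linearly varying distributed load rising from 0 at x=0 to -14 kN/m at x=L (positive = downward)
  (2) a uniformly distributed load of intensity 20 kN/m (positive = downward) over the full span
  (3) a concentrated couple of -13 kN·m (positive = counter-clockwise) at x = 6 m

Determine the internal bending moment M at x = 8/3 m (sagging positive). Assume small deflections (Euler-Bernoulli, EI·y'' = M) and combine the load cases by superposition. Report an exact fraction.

M(8/3) = 164207/6480 kN·m

Load 1 — triangular load w₀=-14 kN/m (0→w₀ over full span):
  M_1 = 3w₀Lx/20 - w₀L²/30 - w₀x³/(6L) = 3·(-14)·8·(8/3)/20 - (-14)·8²/30 - (-14)·(8/3)³/(6·8) = -3808/405 kN·m
Load 2 — uniform load w=20 kN/m over full span:
  M_2 = wLx/2 - wL²/12 - wx²/2 = 20·8·(8/3)/2 - 20·8²/12 - 20·(8/3)²/2 = 320/9 kN·m
Load 3 — applied couple M₀=-13 kN·m at a=6 m (b=L-a=2):
  M_3 = R_Ax - M_A  [x≤a] with R_A=-117/64, M_A=-65/16 = (-117/64)·(8/3) - (-65/16) = -13/16 kN·m
Superposition: M = Σ M_i = 164207/6480 kN·m ≈ 25.340586 kN·m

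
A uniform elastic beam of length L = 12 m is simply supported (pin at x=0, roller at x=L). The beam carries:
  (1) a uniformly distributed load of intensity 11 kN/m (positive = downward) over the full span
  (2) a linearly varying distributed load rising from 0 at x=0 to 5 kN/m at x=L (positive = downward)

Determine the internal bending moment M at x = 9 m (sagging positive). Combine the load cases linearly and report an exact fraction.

M(9) = 1503/8 kN·m

Load 1 — uniform load w=11 kN/m over full span:
  M_1 = wx(L-x)/2 = 11·9·(12-9)/2 = 297/2 kN·m
Load 2 — triangular load w₀=5 kN/m (0→w₀ over full span):
  M_2 = w₀Lx/6 - w₀x³/(6L) = 5·12·9/6 - 5·9³/(6·12) = 315/8 kN·m
Superposition: M = Σ M_i = 1503/8 kN·m ≈ 187.875000 kN·m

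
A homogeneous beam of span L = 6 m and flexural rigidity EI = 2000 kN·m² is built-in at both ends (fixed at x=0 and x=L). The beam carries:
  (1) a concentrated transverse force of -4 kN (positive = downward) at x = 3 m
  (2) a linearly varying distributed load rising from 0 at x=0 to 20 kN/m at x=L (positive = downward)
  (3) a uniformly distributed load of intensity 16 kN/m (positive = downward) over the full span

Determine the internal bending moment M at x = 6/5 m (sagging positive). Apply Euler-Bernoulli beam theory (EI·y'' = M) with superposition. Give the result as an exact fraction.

M(6/5) = -117/25 kN·m

Load 1 — point force P=-4 kN at a=3 m (b=L-a=3):
  M_1 = Pb²(3a+b)x/L³ - Pab²/L²  [x≤a] = (-4)·3²·(3·3+3)·(6/5)/6³ - (-4)·3·3²/6² = 3/5 kN·m
Load 2 — triangular load w₀=20 kN/m (0→w₀ over full span):
  M_2 = 3w₀Lx/20 - w₀L²/30 - w₀x³/(6L) = 3·20·6·(6/5)/20 - 20·6²/30 - 20·(6/5)³/(6·6) = -84/25 kN·m
Load 3 — uniform load w=16 kN/m over full span:
  M_3 = wLx/2 - wL²/12 - wx²/2 = 16·6·(6/5)/2 - 16·6²/12 - 16·(6/5)²/2 = -48/25 kN·m
Superposition: M = Σ M_i = -117/25 kN·m ≈ -4.680000 kN·m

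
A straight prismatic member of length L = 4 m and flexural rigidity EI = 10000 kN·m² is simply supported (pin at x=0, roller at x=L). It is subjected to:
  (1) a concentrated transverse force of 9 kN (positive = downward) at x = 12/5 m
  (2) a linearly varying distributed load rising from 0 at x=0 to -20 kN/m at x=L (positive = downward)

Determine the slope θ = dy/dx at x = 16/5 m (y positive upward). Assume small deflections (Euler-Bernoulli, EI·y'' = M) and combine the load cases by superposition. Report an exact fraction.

Load 1 — point force P=9 kN at a=12/5 m (b=L-a=8/5):
  θ_1 = -Pa(2L²-6Lx+3x²+a²)/(6LEI)  [x>a] = -9·(12/5)·(2·4²-6·4·(16/5)+3·(16/5)²+(12/5)²)/(6·4·10000) = 117/156250 rad
Load 2 — triangular load w₀=-20 kN/m (0→w₀ over full span):
  θ_2 = -w₀(7L⁴-30L²x²+15x⁴)/(360LEI) = -(-20)·(7·4⁴-30·4²·(16/5)²+15·(16/5)⁴)/(360·4·10000) = -1514/703125 rad
Superposition: θ = Σ θ_i = -79/56250 rad ≈ -0.001404 rad

θ(16/5) = -79/56250 rad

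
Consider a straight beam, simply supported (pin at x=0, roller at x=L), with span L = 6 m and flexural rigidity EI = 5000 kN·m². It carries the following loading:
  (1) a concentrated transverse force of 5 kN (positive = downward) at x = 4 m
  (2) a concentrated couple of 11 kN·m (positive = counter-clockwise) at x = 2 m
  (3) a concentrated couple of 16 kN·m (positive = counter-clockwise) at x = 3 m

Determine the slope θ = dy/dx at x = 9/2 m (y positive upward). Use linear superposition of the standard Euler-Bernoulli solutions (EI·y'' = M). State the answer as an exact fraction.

θ(9/2) = 157/720000 rad

Load 1 — point force P=5 kN at a=4 m (b=L-a=2):
  θ_1 = -Pa(2L²-6Lx+3x²+a²)/(6LEI)  [x>a] = -5·4·(2·6²-6·6·(9/2)+3·(9/2)²+4²)/(6·6·5000) = 53/36000 rad
Load 2 — applied couple M₀=11 kN·m at a=2 m (b=L-a=4):
  θ_2 = (M₀x²/(2L)-M₀(x-a)+C₁)/EI  [x>a] with C₁=M₀(3b²-L²)/(6L)=11/3 = (11·(9/2)²/(2·6)-11·((9/2)-2)+(11/3))/5000 = -253/240000 rad
Load 3 — applied couple M₀=16 kN·m at a=3 m (b=L-a=3):
  θ_3 = (M₀x²/(2L)-M₀(x-a)+C₁)/EI  [x>a] with C₁=M₀(3b²-L²)/(6L)=-4 = (16·(9/2)²/(2·6)-16·((9/2)-3)+(-4))/5000 = -1/5000 rad
Superposition: θ = Σ θ_i = 157/720000 rad ≈ 0.000218 rad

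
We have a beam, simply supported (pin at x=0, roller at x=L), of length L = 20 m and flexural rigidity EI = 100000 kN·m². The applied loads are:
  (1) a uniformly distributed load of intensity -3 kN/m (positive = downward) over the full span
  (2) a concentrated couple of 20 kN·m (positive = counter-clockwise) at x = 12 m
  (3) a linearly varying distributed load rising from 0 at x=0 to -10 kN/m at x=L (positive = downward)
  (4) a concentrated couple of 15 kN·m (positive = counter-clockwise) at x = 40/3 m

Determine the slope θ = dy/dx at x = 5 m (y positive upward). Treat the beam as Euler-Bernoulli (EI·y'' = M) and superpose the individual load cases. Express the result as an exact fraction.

Load 1 — uniform load w=-3 kN/m over full span:
  θ_1 = -w(L³-6Lx²+4x³)/(24EI) = -(-3)·(20³-6·20·5²+4·5³)/(24·100000) = 11/1600 rad
Load 2 — applied couple M₀=20 kN·m at a=12 m (b=L-a=8):
  θ_2 = (M₀x²/(2L)+C₁)/EI  [x≤a] with C₁=M₀(3b²-L²)/(6L)=-104/3 = (20·5²/(2·20)+(-104/3))/100000 = -133/600000 rad
Load 3 — triangular load w₀=-10 kN/m (0→w₀ over full span):
  θ_3 = -w₀(7L⁴-30L²x²+15x⁴)/(360LEI) = -(-10)·(7·20⁴-30·20²·5²+15·5⁴)/(360·20·100000) = 1327/115200 rad
Load 4 — applied couple M₀=15 kN·m at a=40/3 m (b=L-a=20/3):
  θ_4 = (M₀x²/(2L)+C₁)/EI  [x≤a] with C₁=M₀(3b²-L²)/(6L)=-100/3 = (15·5²/(2·20)+(-100/3))/100000 = -23/96000 rad
Superposition: θ = Σ θ_i = 258233/14400000 rad ≈ 0.017933 rad

θ(5) = 258233/14400000 rad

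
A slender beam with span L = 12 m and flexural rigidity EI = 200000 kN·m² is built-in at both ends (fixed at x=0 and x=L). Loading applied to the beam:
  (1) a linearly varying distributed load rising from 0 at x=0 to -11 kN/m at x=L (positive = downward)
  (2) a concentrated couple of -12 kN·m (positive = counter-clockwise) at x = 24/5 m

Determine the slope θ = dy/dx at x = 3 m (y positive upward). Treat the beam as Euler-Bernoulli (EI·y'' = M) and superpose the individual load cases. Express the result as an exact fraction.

Load 1 — triangular load w₀=-11 kN/m (0→w₀ over full span):
  θ_1 = -w₀(2x(L-x)(L-2x)(x+2L)+x²(L-x)²)/(120LEI) = -(-11)·(2·3·(12-3)·(12-2·3)·(3+2·12)+3²·(12-3)²)/(120·12·200000) = 11583/32000000 rad
Load 2 — applied couple M₀=-12 kN·m at a=24/5 m (b=L-a=36/5):
  θ_2 = (R_Ax²/2 - M_Ax)/EI  [x≤a] with R_A=-36/25, M_A=-36/25 = ((-36/25)·3²/2 - (-36/25)·3)/200000 = -27/2500000 rad
Superposition: θ = Σ θ_i = 56187/160000000 rad ≈ 0.000351 rad

θ(3) = 56187/160000000 rad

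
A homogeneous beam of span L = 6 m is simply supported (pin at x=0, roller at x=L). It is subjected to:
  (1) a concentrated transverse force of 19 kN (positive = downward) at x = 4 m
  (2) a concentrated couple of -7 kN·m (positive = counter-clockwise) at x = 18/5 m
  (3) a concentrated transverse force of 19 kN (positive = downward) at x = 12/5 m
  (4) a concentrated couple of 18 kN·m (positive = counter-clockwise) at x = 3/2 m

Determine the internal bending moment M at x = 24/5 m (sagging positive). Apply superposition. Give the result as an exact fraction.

M(24/5) = 553/25 kN·m

Load 1 — point force P=19 kN at a=4 m (b=L-a=2):
  M_1 = Pa(L-x)/L  [x>a] = 19·4·(6-(24/5))/6 = 76/5 kN·m
Load 2 — applied couple M₀=-7 kN·m at a=18/5 m (b=L-a=12/5):
  M_2 = M₀x/L - M₀  [x>a] = (-7)·(24/5)/6 - (-7) = 7/5 kN·m
Load 3 — point force P=19 kN at a=12/5 m (b=L-a=18/5):
  M_3 = Pa(L-x)/L  [x>a] = 19·(12/5)·(6-(24/5))/6 = 228/25 kN·m
Load 4 — applied couple M₀=18 kN·m at a=3/2 m (b=L-a=9/2):
  M_4 = M₀x/L - M₀  [x>a] = 18·(24/5)/6 - 18 = -18/5 kN·m
Superposition: M = Σ M_i = 553/25 kN·m ≈ 22.120000 kN·m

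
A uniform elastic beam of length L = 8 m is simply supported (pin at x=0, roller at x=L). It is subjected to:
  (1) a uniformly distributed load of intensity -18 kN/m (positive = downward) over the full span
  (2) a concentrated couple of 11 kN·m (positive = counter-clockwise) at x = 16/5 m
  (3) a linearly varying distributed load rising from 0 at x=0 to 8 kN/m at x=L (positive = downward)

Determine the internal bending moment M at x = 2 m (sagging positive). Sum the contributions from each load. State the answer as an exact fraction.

M(2) = -341/4 kN·m

Load 1 — uniform load w=-18 kN/m over full span:
  M_1 = wx(L-x)/2 = (-18)·2·(8-2)/2 = -108 kN·m
Load 2 — applied couple M₀=11 kN·m at a=16/5 m (b=L-a=24/5):
  M_2 = M₀x/L  [x≤a] = 11·2/8 = 11/4 kN·m
Load 3 — triangular load w₀=8 kN/m (0→w₀ over full span):
  M_3 = w₀Lx/6 - w₀x³/(6L) = 8·8·2/6 - 8·2³/(6·8) = 20 kN·m
Superposition: M = Σ M_i = -341/4 kN·m ≈ -85.250000 kN·m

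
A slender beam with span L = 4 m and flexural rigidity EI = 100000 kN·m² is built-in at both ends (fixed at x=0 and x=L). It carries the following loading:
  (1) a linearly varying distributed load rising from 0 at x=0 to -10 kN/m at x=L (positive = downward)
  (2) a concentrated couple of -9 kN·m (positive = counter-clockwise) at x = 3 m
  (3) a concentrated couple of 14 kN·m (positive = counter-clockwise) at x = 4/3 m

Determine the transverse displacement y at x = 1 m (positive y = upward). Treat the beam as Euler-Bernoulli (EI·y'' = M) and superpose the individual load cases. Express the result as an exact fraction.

Load 1 — triangular load w₀=-10 kN/m (0→w₀ over full span):
  y_1 = -w₀x²(L-x)²(x+2L)/(120LEI) = -(-10)·1²·(4-1)²·(1+2·4)/(120·4·100000) = 27/1600000 m
Load 2 — applied couple M₀=-9 kN·m at a=3 m (b=L-a=1):
  y_2 = (R_Ax³/6 - M_Ax²/2)/EI  [x≤a] with R_A=-81/32, M_A=-45/16 = ((-81/32)·1³/6 - (-45/16)·1²/2)/100000 = 63/6400000 m
Load 3 — applied couple M₀=14 kN·m at a=4/3 m (b=L-a=8/3):
  y_3 = (R_Ax³/6 - M_Ax²/2)/EI  [x≤a] with R_A=14/3, M_A=0 = ((14/3)·1³/6 - 0·1²/2)/100000 = 7/900000 m
Superposition: y = Σ y_i = 1987/57600000 m ≈ 0.000034 m

y(1) = 1987/57600000 m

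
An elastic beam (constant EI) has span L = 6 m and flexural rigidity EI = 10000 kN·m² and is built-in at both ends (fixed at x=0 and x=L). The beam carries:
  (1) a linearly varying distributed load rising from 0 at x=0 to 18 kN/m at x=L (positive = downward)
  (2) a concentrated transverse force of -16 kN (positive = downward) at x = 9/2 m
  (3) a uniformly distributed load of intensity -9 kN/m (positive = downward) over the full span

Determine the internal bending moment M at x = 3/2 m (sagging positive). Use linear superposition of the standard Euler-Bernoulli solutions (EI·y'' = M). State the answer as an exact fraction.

Load 1 — triangular load w₀=18 kN/m (0→w₀ over full span):
  M_1 = 3w₀Lx/20 - w₀L²/30 - w₀x³/(6L) = 3·18·6·(3/2)/20 - 18·6²/30 - 18·(3/2)³/(6·6) = 81/80 kN·m
Load 2 — point force P=-16 kN at a=9/2 m (b=L-a=3/2):
  M_2 = Pb²(3a+b)x/L³ - Pab²/L²  [x≤a] = (-16)·(3/2)²·(3·(9/2)+(3/2))·(3/2)/6³ - (-16)·(9/2)·(3/2)²/6² = 3/4 kN·m
Load 3 — uniform load w=-9 kN/m over full span:
  M_3 = wLx/2 - wL²/12 - wx²/2 = (-9)·6·(3/2)/2 - (-9)·6²/12 - (-9)·(3/2)²/2 = -27/8 kN·m
Superposition: M = Σ M_i = -129/80 kN·m ≈ -1.612500 kN·m

M(3/2) = -129/80 kN·m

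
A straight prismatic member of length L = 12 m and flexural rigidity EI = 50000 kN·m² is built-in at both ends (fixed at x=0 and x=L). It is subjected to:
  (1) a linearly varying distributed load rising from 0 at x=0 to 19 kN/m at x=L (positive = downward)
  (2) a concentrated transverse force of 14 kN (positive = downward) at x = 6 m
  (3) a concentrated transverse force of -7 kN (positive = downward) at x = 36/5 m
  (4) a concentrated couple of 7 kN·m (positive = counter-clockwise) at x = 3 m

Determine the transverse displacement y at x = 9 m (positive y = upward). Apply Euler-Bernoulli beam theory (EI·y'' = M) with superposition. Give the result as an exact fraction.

Load 1 — triangular load w₀=19 kN/m (0→w₀ over full span):
  y_1 = -w₀x²(L-x)²(x+2L)/(120LEI) = -19·9²·(12-9)²·(9+2·12)/(120·12·50000) = -50787/8000000 m
Load 2 — point force P=14 kN at a=6 m (b=L-a=6):
  y_2 = -Pa²(L-x)²(3bL-(3b+a)(L-x))/(6L³EI)  [x>a] = -14·6²·(12-9)²·(3·6·12-(3·6+6)·(12-9))/(6·12³·50000) = -63/50000 m
Load 3 — point force P=-7 kN at a=36/5 m (b=L-a=24/5):
  y_3 = -Pa²(L-x)²(3bL-(3b+a)(L-x))/(6L³EI)  [x>a] = -(-7)·(36/5)²·(12-9)²·(3·(24/5)·12-(3·(24/5)+(36/5))·(12-9))/(6·12³·50000) = 1701/2500000 m
Load 4 — applied couple M₀=7 kN·m at a=3 m (b=L-a=9):
  y_4 = (R_Ax³/6 - M_Ax²/2 - M₀(x-a)²/2)/EI  [x>a] with R_A=21/32, M_A=-21/16 = ((21/32)·9³/6 - (-21/16)·9²/2 - 7·(9-3)²/2)/50000 = 441/3200000 m
Superposition: y = Σ y_i = -543213/80000000 m ≈ -0.006790 m

y(9) = -543213/80000000 m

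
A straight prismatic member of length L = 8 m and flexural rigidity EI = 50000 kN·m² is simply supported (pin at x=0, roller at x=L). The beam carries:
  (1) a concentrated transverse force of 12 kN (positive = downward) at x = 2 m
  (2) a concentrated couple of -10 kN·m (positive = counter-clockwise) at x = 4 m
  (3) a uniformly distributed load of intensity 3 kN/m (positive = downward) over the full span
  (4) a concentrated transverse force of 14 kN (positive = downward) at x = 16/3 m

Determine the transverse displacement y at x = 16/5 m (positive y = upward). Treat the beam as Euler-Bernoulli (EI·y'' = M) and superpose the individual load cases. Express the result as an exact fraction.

y(16/5) = -1117987/158203125 m

Load 1 — point force P=12 kN at a=2 m (b=L-a=6):
  y_1 = -Pa(L-x)(2Lx-a²-x²)/(6LEI)  [x>a] = -12·2·(8-(16/5))·(2·8·(16/5)-2²-(16/5)²)/(6·8·50000) = -693/390625 m
Load 2 — applied couple M₀=-10 kN·m at a=4 m (b=L-a=4):
  y_2 = (M₀x³/(6L)+C₁x)/EI  [x≤a] with C₁=M₀(3b²-L²)/(6L)=10/3 = ((-10)·(16/5)³/(6·8)+(10/3)·(16/5))/50000 = 6/78125 m
Load 3 — uniform load w=3 kN/m over full span:
  y_3 = -wx(L³-2Lx²+x³)/(24EI) = -3·(16/5)·(8³-2·8·(16/5)²+(16/5)³)/(24·50000) = -5952/1953125 m
Load 4 — point force P=14 kN at a=16/3 m (b=L-a=8/3):
  y_4 = -Pbx(L²-b²-x²)/(6LEI)  [x≤a] = -14·(8/3)·(16/5)·(8²-(8/3)²-(16/5)²)/(6·8·50000) = -73472/31640625 m
Superposition: y = Σ y_i = -1117987/158203125 m ≈ -0.007067 m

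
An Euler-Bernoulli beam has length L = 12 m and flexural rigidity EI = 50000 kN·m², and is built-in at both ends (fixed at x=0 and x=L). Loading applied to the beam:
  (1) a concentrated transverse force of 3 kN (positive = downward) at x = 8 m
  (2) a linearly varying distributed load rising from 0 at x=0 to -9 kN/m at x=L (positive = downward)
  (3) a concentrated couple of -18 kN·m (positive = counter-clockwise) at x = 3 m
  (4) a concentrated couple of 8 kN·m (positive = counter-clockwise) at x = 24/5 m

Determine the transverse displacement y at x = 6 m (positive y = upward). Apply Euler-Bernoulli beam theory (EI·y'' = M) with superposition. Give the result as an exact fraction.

Load 1 — point force P=3 kN at a=8 m (b=L-a=4):
  y_1 = -Pb²x²(3aL-(3a+b)x)/(6L³EI)  [x≤a] = -3·4²·6²·(3·8·12-(3·8+4)·6)/(6·12³·50000) = -1/2500 m
Load 2 — triangular load w₀=-9 kN/m (0→w₀ over full span):
  y_2 = -w₀x²(L-x)²(x+2L)/(120LEI) = -(-9)·6²·(12-6)²·(6+2·12)/(120·12·50000) = 243/50000 m
Load 3 — applied couple M₀=-18 kN·m at a=3 m (b=L-a=9):
  y_3 = (R_Ax³/6 - M_Ax²/2 - M₀(x-a)²/2)/EI  [x>a] with R_A=-27/16, M_A=27/8 = ((-27/16)·6³/6 - (27/8)·6²/2 - (-18)·(6-3)²/2)/50000 = -81/100000 m
Load 4 — applied couple M₀=8 kN·m at a=24/5 m (b=L-a=36/5):
  y_4 = (R_Ax³/6 - M_Ax²/2 - M₀(x-a)²/2)/EI  [x>a] with R_A=24/25, M_A=24/25 = ((24/25)·6³/6 - (24/25)·6²/2 - 8·(6-(24/5))²/2)/50000 = 18/78125 m
Superposition: y = Σ y_i = 9701/2500000 m ≈ 0.003880 m

y(6) = 9701/2500000 m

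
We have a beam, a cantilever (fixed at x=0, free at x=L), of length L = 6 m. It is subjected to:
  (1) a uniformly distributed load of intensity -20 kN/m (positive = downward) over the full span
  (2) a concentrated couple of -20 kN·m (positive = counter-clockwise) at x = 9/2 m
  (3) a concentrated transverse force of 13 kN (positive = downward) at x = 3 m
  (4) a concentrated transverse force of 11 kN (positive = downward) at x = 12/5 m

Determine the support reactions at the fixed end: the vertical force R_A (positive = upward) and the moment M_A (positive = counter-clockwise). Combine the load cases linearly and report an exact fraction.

R_A = -96 kN, M_A = -1373/5 kN·m

Load 1 — uniform load w=-20 kN/m over full span:
  R_A = wL = (-20)·6 = -120 kN
  M_A = wL²/2 = (-20)·6²/2 = -360 kN·m
Load 2 — applied couple M₀=-20 kN·m at a=9/2 m (b=L-a=3/2):
  R_A = 0 kN
  M_A = -M₀ = -(-20) = 20 kN·m
Load 3 — point force P=13 kN at a=3 m (b=L-a=3):
  R_A = P = 13 kN
  M_A = Pa = 13·3 = 39 kN·m
Load 4 — point force P=11 kN at a=12/5 m (b=L-a=18/5):
  R_A = P = 11 kN
  M_A = Pa = 11·(12/5) = 132/5 kN·m
Superposition: R_A = -96 kN, M_A = -1373/5 kN·m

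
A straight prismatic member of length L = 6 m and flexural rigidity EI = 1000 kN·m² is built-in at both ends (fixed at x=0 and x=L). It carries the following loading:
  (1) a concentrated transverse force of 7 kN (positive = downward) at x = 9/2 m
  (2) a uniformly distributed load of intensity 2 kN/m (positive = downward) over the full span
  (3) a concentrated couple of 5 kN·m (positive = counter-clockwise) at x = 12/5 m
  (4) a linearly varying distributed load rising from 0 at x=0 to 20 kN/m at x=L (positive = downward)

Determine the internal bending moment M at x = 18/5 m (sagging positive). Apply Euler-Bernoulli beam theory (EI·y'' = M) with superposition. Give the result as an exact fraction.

Load 1 — point force P=7 kN at a=9/2 m (b=L-a=3/2):
  M_1 = Pb²(3a+b)x/L³ - Pab²/L²  [x≤a] = 7·(3/2)²·(3·(9/2)+(3/2))·(18/5)/6³ - 7·(9/2)·(3/2)²/6² = 63/32 kN·m
Load 2 — uniform load w=2 kN/m over full span:
  M_2 = wLx/2 - wL²/12 - wx²/2 = 2·6·(18/5)/2 - 2·6²/12 - 2·(18/5)²/2 = 66/25 kN·m
Load 3 — applied couple M₀=5 kN·m at a=12/5 m (b=L-a=18/5):
  M_3 = R_Ax - M_A - M₀  [x>a] with R_A=6/5, M_A=3/5 = (6/5)·(18/5) - (3/5) - 5 = -32/25 kN·m
Load 4 — triangular load w₀=20 kN/m (0→w₀ over full span):
  M_4 = 3w₀Lx/20 - w₀L²/30 - w₀x³/(6L) = 3·20·6·(18/5)/20 - 20·6²/30 - 20·(18/5)³/(6·6) = 372/25 kN·m
Superposition: M = Σ M_i = 14567/800 kN·m ≈ 18.208750 kN·m

M(18/5) = 14567/800 kN·m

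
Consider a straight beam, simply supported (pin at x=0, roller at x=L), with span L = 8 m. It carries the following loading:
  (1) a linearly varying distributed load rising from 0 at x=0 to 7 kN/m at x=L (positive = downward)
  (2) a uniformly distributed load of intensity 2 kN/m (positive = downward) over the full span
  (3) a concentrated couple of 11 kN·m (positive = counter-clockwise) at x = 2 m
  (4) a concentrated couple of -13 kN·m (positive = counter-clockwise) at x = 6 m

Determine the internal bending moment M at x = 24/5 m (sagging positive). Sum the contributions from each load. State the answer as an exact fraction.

M(24/5) = 3979/125 kN·m

Load 1 — triangular load w₀=7 kN/m (0→w₀ over full span):
  M_1 = w₀Lx/6 - w₀x³/(6L) = 7·8·(24/5)/6 - 7·(24/5)³/(6·8) = 3584/125 kN·m
Load 2 — uniform load w=2 kN/m over full span:
  M_2 = wx(L-x)/2 = 2·(24/5)·(8-(24/5))/2 = 384/25 kN·m
Load 3 — applied couple M₀=11 kN·m at a=2 m (b=L-a=6):
  M_3 = M₀x/L - M₀  [x>a] = 11·(24/5)/8 - 11 = -22/5 kN·m
Load 4 — applied couple M₀=-13 kN·m at a=6 m (b=L-a=2):
  M_4 = M₀x/L  [x≤a] = (-13)·(24/5)/8 = -39/5 kN·m
Superposition: M = Σ M_i = 3979/125 kN·m ≈ 31.832000 kN·m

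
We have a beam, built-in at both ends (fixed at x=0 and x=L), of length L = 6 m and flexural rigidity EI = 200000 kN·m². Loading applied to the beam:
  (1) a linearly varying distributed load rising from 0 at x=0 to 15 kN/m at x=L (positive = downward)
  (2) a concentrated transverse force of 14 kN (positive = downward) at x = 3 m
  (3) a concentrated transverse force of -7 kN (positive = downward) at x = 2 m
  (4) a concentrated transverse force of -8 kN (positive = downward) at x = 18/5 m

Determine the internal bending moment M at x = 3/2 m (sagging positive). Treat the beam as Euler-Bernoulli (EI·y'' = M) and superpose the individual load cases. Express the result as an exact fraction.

Load 1 — triangular load w₀=15 kN/m (0→w₀ over full span):
  M_1 = 3w₀Lx/20 - w₀L²/30 - w₀x³/(6L) = 3·15·6·(3/2)/20 - 15·6²/30 - 15·(3/2)³/(6·6) = 27/32 kN·m
Load 2 — point force P=14 kN at a=3 m (b=L-a=3):
  M_2 = Pb²(3a+b)x/L³ - Pab²/L²  [x≤a] = 14·3²·(3·3+3)·(3/2)/6³ - 14·3·3²/6² = 0 kN·m
Load 3 — point force P=-7 kN at a=2 m (b=L-a=4):
  M_3 = Pb²(3a+b)x/L³ - Pab²/L²  [x≤a] = (-7)·4²·(3·2+4)·(3/2)/6³ - (-7)·2·4²/6² = -14/9 kN·m
Load 4 — point force P=-8 kN at a=18/5 m (b=L-a=12/5):
  M_4 = Pb²(3a+b)x/L³ - Pab²/L²  [x≤a] = (-8)·(12/5)²·(3·(18/5)+(12/5))·(3/2)/6³ - (-8)·(18/5)·(12/5)²/6² = 48/125 kN·m
Superposition: M = Σ M_i = -11801/36000 kN·m ≈ -0.327806 kN·m

M(3/2) = -11801/36000 kN·m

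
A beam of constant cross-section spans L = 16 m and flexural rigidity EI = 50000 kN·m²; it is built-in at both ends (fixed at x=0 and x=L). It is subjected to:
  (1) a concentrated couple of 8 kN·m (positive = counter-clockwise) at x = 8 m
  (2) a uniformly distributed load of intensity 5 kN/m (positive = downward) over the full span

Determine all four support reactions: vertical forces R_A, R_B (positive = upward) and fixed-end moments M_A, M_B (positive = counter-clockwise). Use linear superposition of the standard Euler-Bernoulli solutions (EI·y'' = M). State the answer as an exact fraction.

Load 1 — applied couple M₀=8 kN·m at a=8 m (b=L-a=8):
  R_A = 6M₀ab/L³ = 6·8·8·8/16³ = 3/4 kN
  M_A = M₀b(2a-b)/L² = 8·8·(2·8-8)/16² = 2 kN·m
  R_B = -6M₀ab/L³ = -6·8·8·8/16³ = -3/4 kN
  M_B = M₀a(2b-a)/L² = 8·8·(2·8-8)/16² = 2 kN·m
Load 2 — uniform load w=5 kN/m over full span:
  R_A = wL/2 = 5·16/2 = 40 kN
  M_A = wL²/12 = 5·16²/12 = 320/3 kN·m
  R_B = wL/2 = 5·16/2 = 40 kN
  M_B = -wL²/12 = -5·16²/12 = -320/3 kN·m
Superposition: R_A = 163/4 kN, M_A = 326/3 kN·m, R_B = 157/4 kN, M_B = -314/3 kN·m

R_A = 163/4 kN, M_A = 326/3 kN·m, R_B = 157/4 kN, M_B = -314/3 kN·m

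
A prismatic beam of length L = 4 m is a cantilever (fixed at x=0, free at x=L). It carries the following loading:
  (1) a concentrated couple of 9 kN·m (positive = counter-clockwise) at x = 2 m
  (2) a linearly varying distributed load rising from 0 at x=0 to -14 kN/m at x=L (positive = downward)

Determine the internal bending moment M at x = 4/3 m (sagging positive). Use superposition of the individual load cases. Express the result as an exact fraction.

Load 1 — applied couple M₀=9 kN·m at a=2 m (b=L-a=2):
  M_1 = M₀  [x≤a] = 9 = 9 kN·m
Load 2 — triangular load w₀=-14 kN/m (0→w₀ over full span):
  M_2 = w₀Lx/2 - w₀L²/3 - w₀x³/(6L) = (-14)·4·(4/3)/2 - (-14)·4²/3 - (-14)·(4/3)³/(6·4) = 3136/81 kN·m
Superposition: M = Σ M_i = 3865/81 kN·m ≈ 47.716049 kN·m

M(4/3) = 3865/81 kN·m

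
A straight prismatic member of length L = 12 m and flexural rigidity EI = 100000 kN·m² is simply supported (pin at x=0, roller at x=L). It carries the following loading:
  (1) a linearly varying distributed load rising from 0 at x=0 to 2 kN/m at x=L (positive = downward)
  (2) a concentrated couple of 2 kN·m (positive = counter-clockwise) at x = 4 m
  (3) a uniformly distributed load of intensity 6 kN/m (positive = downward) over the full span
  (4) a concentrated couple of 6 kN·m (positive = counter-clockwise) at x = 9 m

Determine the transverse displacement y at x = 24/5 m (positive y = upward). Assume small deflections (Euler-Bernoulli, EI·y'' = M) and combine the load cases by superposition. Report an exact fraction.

y(24/5) = -14249073/781250000 m

Load 1 — triangular load w₀=2 kN/m (0→w₀ over full span):
  y_1 = -w₀x(7L⁴-10L²x²+3x⁴)/(360LEI) = -2·(24/5)·(7·12⁴-10·12²·(24/5)²+3·(24/5)⁴)/(360·12·100000) = -123228/48828125 m
Load 2 — applied couple M₀=2 kN·m at a=4 m (b=L-a=8):
  y_2 = (M₀x³/(6L)-M₀(x-a)²/2+C₁x)/EI  [x>a] with C₁=M₀(3b²-L²)/(6L)=4/3 = (2·(24/5)³/(6·12)-2·((24/5)-4)²/2+(4/3)·(24/5))/100000 = 69/781250 m
Load 3 — uniform load w=6 kN/m over full span:
  y_3 = -wx(L³-2Lx²+x³)/(24EI) = -6·(24/5)·(12³-2·12·(24/5)²+(24/5)³)/(24·100000) = -30132/1953125 m
Load 4 — applied couple M₀=6 kN·m at a=9 m (b=L-a=3):
  y_4 = (M₀x³/(6L)+C₁x)/EI  [x≤a] with C₁=M₀(3b²-L²)/(6L)=-39/4 = (6·(24/5)³/(6·12)+(-39/4)·(24/5))/100000 = -2349/6250000 m
Superposition: y = Σ y_i = -14249073/781250000 m ≈ -0.018239 m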